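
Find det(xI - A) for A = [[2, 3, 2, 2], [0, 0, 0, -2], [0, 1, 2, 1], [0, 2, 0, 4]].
χ_A(x) = (x - 2)^4

xI - A = [[x - 2, -3, -2, -2], [0, x, 0, 2], [0, -1, x - 2, -1], [0, -2, 0, x - 4]].

Expanding det(xI - A) along the first row:
det(xI - A) = + (x - 2)·det([[x, 0, 2], [-1, x - 2, -1], [-2, 0, x - 4]]) - (-3)·det([[0, 0, 2], [0, x - 2, -1], [0, 0, x - 4]]) + (-2)·det([[0, x, 2], [0, -1, -1], [0, -2, x - 4]]) - (-2)·det([[0, x, 0], [0, -1, x - 2], [0, -2, 0]]).

Evaluating gives χ_A(x) = x^4 - 8x^3 + 24x^2 - 32x + 16 = (x - 2)^4.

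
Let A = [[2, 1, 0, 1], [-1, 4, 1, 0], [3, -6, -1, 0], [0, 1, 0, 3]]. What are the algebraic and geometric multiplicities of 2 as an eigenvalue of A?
The characteristic polynomial is (x - 2)^4, so the factor x - 2 appears with exponent 4: the algebraic multiplicity is 4.

rank(A - 2I) = 2, so the eigenspace has dimension 4 - 2 = 2: the geometric multiplicity is 2.

Since 2 < 4, A is not diagonalizable.

algebraic multiplicity 4, geometric multiplicity 2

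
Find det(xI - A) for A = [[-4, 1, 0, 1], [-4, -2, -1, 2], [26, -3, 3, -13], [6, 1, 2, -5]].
χ_A(x) = (x + 2)^4

xI - A = [[x + 4, -1, 0, -1], [4, x + 2, 1, -2], [-26, 3, x - 3, 13], [-6, -1, -2, x + 5]].

Expanding det(xI - A) along the first row:
det(xI - A) = + (x + 4)·det([[x + 2, 1, -2], [3, x - 3, 13], [-1, -2, x + 5]]) - (-1)·det([[4, 1, -2], [-26, x - 3, 13], [-6, -2, x + 5]]) + (0)·det([[4, x + 2, -2], [-26, 3, 13], [-6, -1, x + 5]]) - (-1)·det([[4, x + 2, 1], [-26, 3, x - 3], [-6, -1, -2]]).

Evaluating gives χ_A(x) = x^4 + 8x^3 + 24x^2 + 32x + 16 = (x + 2)^4.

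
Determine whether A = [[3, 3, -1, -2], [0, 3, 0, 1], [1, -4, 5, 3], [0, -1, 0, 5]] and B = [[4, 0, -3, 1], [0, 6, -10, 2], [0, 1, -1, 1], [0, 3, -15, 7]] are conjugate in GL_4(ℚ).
Two matrices over a field are similar if and only if they have the same invariant factors.

Both A and B have characteristic polynomial (x - 4)^4 and minimal polynomial (x - 4)^2. Computing further, both have invariant factors (x - 4)^2, (x - 4)^2. Hence A and B are similar.

Yes.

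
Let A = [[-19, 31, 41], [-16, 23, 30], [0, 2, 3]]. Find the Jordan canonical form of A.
The characteristic polynomial is det(xI - A) = (x - 5)(x - 1)^2, so the eigenvalues are 1 (algebraic multiplicity 2), 5 (algebraic multiplicity 1).

For λ = 1: rank(A - I) = 2, rank((A - I)^2) = 1. The eigenspace has dimension 3 - 2 = 1, so there is 1 Jordan block; the rank sequence gives block sizes [2].

For λ = 5: algebraic multiplicity 1 gives one 1×1 block.

Assembling the blocks gives the Jordan form J above.

J = [[1, 1, 0], [0, 1, 0], [0, 0, 5]]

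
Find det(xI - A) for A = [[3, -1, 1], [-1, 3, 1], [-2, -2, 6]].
χ_A(x) = (x - 4)^3

xI - A = [[x - 3, 1, -1], [1, x - 3, -1], [2, 2, x - 6]].

Expanding det(xI - A) along the first row:
det(xI - A) = + (x - 3)·det([[x - 3, -1], [2, x - 6]]) - (1)·det([[1, -1], [2, x - 6]]) + (-1)·det([[1, x - 3], [2, 2]]).

Evaluating gives χ_A(x) = x^3 - 12x^2 + 48x - 64 = (x - 4)^3.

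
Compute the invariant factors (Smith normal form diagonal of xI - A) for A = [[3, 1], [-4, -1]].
(x - 1)^2

The Jordan structure of A has elementary divisors (x - 1)^2. Arranging the block sizes at each eigenvalue in decreasing order and taking row products gives the invariant factors.

Invariant factors (smallest first, each dividing the next): (x - 1)^2.

Check: the last factor (x - 1)^2 is the minimal polynomial, and the product (x - 1)^2 is the characteristic polynomial.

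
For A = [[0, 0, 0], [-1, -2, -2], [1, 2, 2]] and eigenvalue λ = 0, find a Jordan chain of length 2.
We seek v_1 ∈ ker(A^2) \ ker(A), then set v_{i+1} = A v_i.

One such chain is v_1 = [[-1, 1, -1]]^T, v_2 = [[0, 1, -1]]^T. Check: A v_2 = [[0, 0, 0]]^T = 0.

v_1 = [[-1, 1, -1]]^T, v_2 = [[0, 1, -1]]^T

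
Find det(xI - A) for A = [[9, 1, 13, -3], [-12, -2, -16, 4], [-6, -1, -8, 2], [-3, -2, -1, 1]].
xI - A = [[x - 9, -1, -13, 3], [12, x + 2, 16, -4], [6, 1, x + 8, -2], [3, 2, 1, x - 1]].

Expanding det(xI - A) along the first row:
det(xI - A) = + (x - 9)·det([[x + 2, 16, -4], [1, x + 8, -2], [2, 1, x - 1]]) - (-1)·det([[12, 16, -4], [6, x + 8, -2], [3, 1, x - 1]]) + (-13)·det([[12, x + 2, -4], [6, 1, -2], [3, 2, x - 1]]) - (3)·det([[12, x + 2, 16], [6, 1, x + 8], [3, 2, 1]]).

Evaluating gives χ_A(x) = x^4.

χ_A(x) = x^4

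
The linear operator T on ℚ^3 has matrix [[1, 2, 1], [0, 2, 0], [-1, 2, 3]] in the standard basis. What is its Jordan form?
J = [[2, 1, 0], [0, 2, 0], [0, 0, 2]]

The characteristic polynomial is det(xI - A) = (x - 2)^3, so the eigenvalues are 2 (algebraic multiplicity 3).

For λ = 2: rank(A - 2I) = 1, rank((A - 2I)^2) = 0. The eigenspace has dimension 3 - 1 = 2, so there are 2 Jordan blocks; the rank sequence gives block sizes [2, 1].

Assembling the blocks gives the Jordan form J above.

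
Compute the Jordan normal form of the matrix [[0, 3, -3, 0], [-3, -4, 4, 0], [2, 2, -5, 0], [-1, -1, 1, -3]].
The characteristic polynomial is det(xI - A) = (x + 3)^4, so the eigenvalues are -3 (algebraic multiplicity 4).

For λ = -3: rank(A + 3I) = 2, rank((A + 3I)^2) = 1, rank((A + 3I)^3) = 0. The eigenspace has dimension 4 - 2 = 2, so there are 2 Jordan blocks; the rank sequence gives block sizes [3, 1].

Assembling the blocks gives the Jordan form J above.

J = [[-3, 1, 0, 0], [0, -3, 1, 0], [0, 0, -3, 0], [0, 0, 0, -3]]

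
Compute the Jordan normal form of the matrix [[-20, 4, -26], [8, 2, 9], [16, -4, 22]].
The characteristic polynomial is det(xI - A) = (x - 4)^2(x + 4), so the eigenvalues are -4 (algebraic multiplicity 1), 4 (algebraic multiplicity 2).

For λ = -4: algebraic multiplicity 1 gives one 1×1 block.

For λ = 4: rank(A - 4I) = 2, rank((A - 4I)^2) = 1. The eigenspace has dimension 3 - 2 = 1, so there is 1 Jordan block; the rank sequence gives block sizes [2].

Assembling the blocks gives the Jordan form J above.

J = [[-4, 0, 0], [0, 4, 1], [0, 0, 4]]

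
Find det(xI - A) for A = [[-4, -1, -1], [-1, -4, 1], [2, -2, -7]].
χ_A(x) = (x + 5)^3

xI - A = [[x + 4, 1, 1], [1, x + 4, -1], [-2, 2, x + 7]].

Expanding det(xI - A) along the first row:
det(xI - A) = + (x + 4)·det([[x + 4, -1], [2, x + 7]]) - (1)·det([[1, -1], [-2, x + 7]]) + (1)·det([[1, x + 4], [-2, 2]]).

Evaluating gives χ_A(x) = x^3 + 15x^2 + 75x + 125 = (x + 5)^3.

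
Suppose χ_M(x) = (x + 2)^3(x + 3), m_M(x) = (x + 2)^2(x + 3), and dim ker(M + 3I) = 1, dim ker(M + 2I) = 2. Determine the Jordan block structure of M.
Jordan blocks: (-3, 1), (-2, 2), (-2, 1)

λ = -3: algebraic multiplicity 1 (exponent in χ_M), largest block size 1 (exponent in m_M), 1 block (geometric multiplicity). This forces block sizes [1].
λ = -2: algebraic multiplicity 3 (exponent in χ_M), largest block size 2 (exponent in m_M), 2 blocks (geometric multiplicity). These force block sizes [2, 1].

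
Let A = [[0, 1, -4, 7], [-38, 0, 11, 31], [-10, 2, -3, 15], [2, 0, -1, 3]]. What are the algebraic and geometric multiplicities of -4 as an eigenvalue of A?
algebraic multiplicity 2, geometric multiplicity 1

The characteristic polynomial is (x - 4)^2(x + 4)^2, so the factor x + 4 appears with exponent 2: the algebraic multiplicity is 2.

rank(A + 4I) = 3, so the eigenspace has dimension 4 - 3 = 1: the geometric multiplicity is 1.

Since 1 < 2, A is not diagonalizable.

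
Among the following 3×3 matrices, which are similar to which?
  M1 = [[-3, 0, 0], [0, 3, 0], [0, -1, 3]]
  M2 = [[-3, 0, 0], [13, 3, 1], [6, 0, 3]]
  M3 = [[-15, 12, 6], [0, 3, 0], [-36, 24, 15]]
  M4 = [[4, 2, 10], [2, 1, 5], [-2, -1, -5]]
Characteristic polynomials: χ_{M1} = (x - 3)^2(x + 3), χ_{M2} = (x - 3)^2(x + 3), χ_{M3} = (x - 3)^2(x + 3), χ_{M4} = x^3.

{M1, M2}: invariant factors (x - 3)^2(x + 3).

{M3}: invariant factors x - 3, (x - 3)(x + 3).

{M4}: invariant factors x, x^2.

Matrices are similar if and only if their invariant-factor lists agree; the partition into similarity classes is {M1, M2}, {M3}, {M4}.

3 classes: {M1, M2}, {M3}, {M4}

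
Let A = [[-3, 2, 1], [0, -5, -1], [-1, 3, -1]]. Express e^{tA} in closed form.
e^{tA} = [[(2 - t^2)*e^{-3*t}/2, t*(4 - t)*e^{-3*t}/2, t*e^{-3*t}], [t^2*e^{-3*t}/2, (t^2 - 4*t + 2)*e^{-3*t}/2, -t*e^{-3*t}], [t*(-t - 1)*e^{-3*t}, t*(3 - t)*e^{-3*t}, (2*t + 1)*e^{-3*t}]]

A has Jordan form J = [[-3, 1, 0], [0, -3, 1], [0, 0, -3]] with A = PJP^{-1}, so e^{tA} = P e^{tJ} P^{-1}.

For a Jordan block J_k(λ), e^{tJ_k(λ)} = e^{λt} · (I + tN + t^2 N^2/2! + ... + t^{k-1} N^{k-1}/(k-1)!) where N is the nilpotent superdiagonal part.

Assembling the blocks and conjugating back gives the entries of e^{tA} as shown above.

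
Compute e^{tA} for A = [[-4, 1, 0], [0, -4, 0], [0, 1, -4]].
A has Jordan form J = [[-4, 1, 0], [0, -4, 0], [0, 0, -4]] with A = PJP^{-1}, so e^{tA} = P e^{tJ} P^{-1}.

For a Jordan block J_k(λ), e^{tJ_k(λ)} = e^{λt} · (I + tN + t^2 N^2/2! + ... + t^{k-1} N^{k-1}/(k-1)!) where N is the nilpotent superdiagonal part.

Assembling the blocks and conjugating back gives the entries of e^{tA} as shown above.

e^{tA} = [[e^{-4*t}, t*e^{-4*t}, 0], [0, e^{-4*t}, 0], [0, t*e^{-4*t}, e^{-4*t}]]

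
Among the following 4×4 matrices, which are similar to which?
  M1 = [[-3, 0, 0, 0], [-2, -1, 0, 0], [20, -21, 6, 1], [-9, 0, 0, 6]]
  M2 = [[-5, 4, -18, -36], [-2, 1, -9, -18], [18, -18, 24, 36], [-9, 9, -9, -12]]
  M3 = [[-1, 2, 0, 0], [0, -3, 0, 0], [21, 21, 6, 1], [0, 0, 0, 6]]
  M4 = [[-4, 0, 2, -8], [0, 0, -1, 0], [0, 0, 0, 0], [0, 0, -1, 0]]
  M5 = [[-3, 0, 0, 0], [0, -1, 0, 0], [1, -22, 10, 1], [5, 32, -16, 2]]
Characteristic polynomials: χ_{M1} = (x - 6)^2(x + 1)(x + 3), χ_{M2} = (x - 6)^2(x + 1)(x + 3), χ_{M3} = (x - 6)^2(x + 1)(x + 3), χ_{M4} = x^3(x + 4), χ_{M5} = (x - 6)^2(x + 1)(x + 3).

{M1, M3, M5}: invariant factors (x - 6)^2(x + 1)(x + 3).

{M2}: invariant factors x - 6, (x - 6)(x + 1)(x + 3).

{M4}: invariant factors x, x^2(x + 4).

Matrices are similar if and only if their invariant-factor lists agree; the partition into similarity classes is {M1, M3, M5}, {M2}, {M4}.

3 classes: {M1, M3, M5}, {M2}, {M4}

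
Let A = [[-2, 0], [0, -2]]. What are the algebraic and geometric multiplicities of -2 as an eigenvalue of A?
The characteristic polynomial is (x + 2)^2, so the factor x + 2 appears with exponent 2: the algebraic multiplicity is 2.

rank(A + 2I) = 0, so the eigenspace has dimension 2 - 0 = 2: the geometric multiplicity is 2.

algebraic multiplicity 2, geometric multiplicity 2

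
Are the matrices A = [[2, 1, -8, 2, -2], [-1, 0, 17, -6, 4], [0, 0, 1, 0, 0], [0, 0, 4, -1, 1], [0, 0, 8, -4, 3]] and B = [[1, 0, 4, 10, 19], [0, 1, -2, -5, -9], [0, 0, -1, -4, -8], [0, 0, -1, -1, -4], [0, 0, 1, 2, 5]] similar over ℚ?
Two matrices over a field are similar if and only if they have the same invariant factors.

Both A and B have characteristic polynomial (x - 1)^5 and minimal polynomial (x - 1)^3. Computing further, both have invariant factors (x - 1)^2, (x - 1)^3. Hence A and B are similar.

Yes.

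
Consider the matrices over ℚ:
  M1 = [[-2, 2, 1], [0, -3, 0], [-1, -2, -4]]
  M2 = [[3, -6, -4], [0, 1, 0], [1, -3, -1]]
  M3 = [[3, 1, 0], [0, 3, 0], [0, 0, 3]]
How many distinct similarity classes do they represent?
3 classes: {M1}, {M2}, {M3}

Characteristic polynomials: χ_{M1} = (x + 3)^3, χ_{M2} = (x - 1)^3, χ_{M3} = (x - 3)^3.

{M1}: invariant factors x + 3, (x + 3)^2.

{M2}: invariant factors x - 1, (x - 1)^2.

{M3}: invariant factors x - 3, (x - 3)^2.

Matrices are similar if and only if their invariant-factor lists agree; the partition into similarity classes is {M1}, {M2}, {M3}.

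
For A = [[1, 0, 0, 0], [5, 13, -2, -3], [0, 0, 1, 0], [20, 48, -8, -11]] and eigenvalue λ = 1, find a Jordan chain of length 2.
We seek v_1 ∈ ker((A - I)^2) \ ker(A - I), then set v_{i+1} = (A - I) v_i.

One such chain is v_1 = [[-1, 1, 0, 2]]^T, v_2 = [[0, 1, 0, 4]]^T. Check: (A - I) v_2 = [[0, 0, 0, 0]]^T = 0.

v_1 = [[-1, 1, 0, 2]]^T, v_2 = [[0, 1, 0, 4]]^T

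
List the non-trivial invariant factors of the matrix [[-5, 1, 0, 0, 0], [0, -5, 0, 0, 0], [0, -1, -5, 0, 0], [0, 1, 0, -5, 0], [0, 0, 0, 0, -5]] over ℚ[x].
x + 5, x + 5, x + 5, (x + 5)^2

The Jordan structure of A has elementary divisors (x + 5)^2, (x + 5), (x + 5), (x + 5). Arranging the block sizes at each eigenvalue in decreasing order and taking row products gives the invariant factors.

Invariant factors (smallest first, each dividing the next): x + 5, x + 5, x + 5, (x + 5)^2.

Check: the last factor (x + 5)^2 is the minimal polynomial, and the product (x + 5)^5 is the characteristic polynomial.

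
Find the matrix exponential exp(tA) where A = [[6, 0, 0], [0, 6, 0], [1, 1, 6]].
e^{tA} = [[e^{6*t}, 0, 0], [0, e^{6*t}, 0], [t*e^{6*t}, t*e^{6*t}, e^{6*t}]]

A has Jordan form J = [[6, 1, 0], [0, 6, 0], [0, 0, 6]] with A = PJP^{-1}, so e^{tA} = P e^{tJ} P^{-1}.

For a Jordan block J_k(λ), e^{tJ_k(λ)} = e^{λt} · (I + tN + t^2 N^2/2! + ... + t^{k-1} N^{k-1}/(k-1)!) where N is the nilpotent superdiagonal part.

Assembling the blocks and conjugating back gives the entries of e^{tA} as shown above.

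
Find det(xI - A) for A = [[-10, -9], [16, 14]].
χ_A(x) = (x - 2)^2

xI - A = [[x + 10, 9], [-16, x - 14]].

Expanding det(xI - A) along the first row:
det(xI - A) = + (x + 10)·det([[x - 14]]) - (9)·det([[-16]]).

Evaluating gives χ_A(x) = x^2 - 4x + 4 = (x - 2)^2.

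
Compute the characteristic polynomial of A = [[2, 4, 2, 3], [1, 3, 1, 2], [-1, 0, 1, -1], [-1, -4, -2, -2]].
χ_A(x) = (x - 1)^4

xI - A = [[x - 2, -4, -2, -3], [-1, x - 3, -1, -2], [1, 0, x - 1, 1], [1, 4, 2, x + 2]].

Expanding det(xI - A) along the first row:
det(xI - A) = + (x - 2)·det([[x - 3, -1, -2], [0, x - 1, 1], [4, 2, x + 2]]) - (-4)·det([[-1, -1, -2], [1, x - 1, 1], [1, 2, x + 2]]) + (-2)·det([[-1, x - 3, -2], [1, 0, 1], [1, 4, x + 2]]) - (-3)·det([[-1, x - 3, -1], [1, 0, x - 1], [1, 4, 2]]).

Evaluating gives χ_A(x) = x^4 - 4x^3 + 6x^2 - 4x + 1 = (x - 1)^4.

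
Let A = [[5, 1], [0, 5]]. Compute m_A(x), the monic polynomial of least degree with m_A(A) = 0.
m_A(x) = (x - 5)^2

The characteristic polynomial factors as (x - 5)^2. The minimal polynomial is ∏(x - λ)^{k_λ} where k_λ is the size of the largest Jordan block at λ.

For λ = 5: rank(A - 5I) = 1, and the largest Jordan block has size 2 (the smallest k with rank((A - 5I)^k) = rank((A - 5I)^(k+1))).

So m_A(x) = (x - 5)^2.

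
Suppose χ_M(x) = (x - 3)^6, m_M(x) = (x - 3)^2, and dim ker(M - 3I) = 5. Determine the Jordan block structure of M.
λ = 3: algebraic multiplicity 6 (exponent in χ_M), largest block size 2 (exponent in m_M), 5 blocks (geometric multiplicity). These force block sizes [2, 1, 1, 1, 1].

Jordan blocks: (3, 2), (3, 1), (3, 1), (3, 1), (3, 1)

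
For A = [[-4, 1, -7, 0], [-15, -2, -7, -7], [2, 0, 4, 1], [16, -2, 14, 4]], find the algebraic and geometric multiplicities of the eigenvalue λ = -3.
algebraic multiplicity 2, geometric multiplicity 1

The characteristic polynomial is (x - 4)^2(x + 3)^2, so the factor x + 3 appears with exponent 2: the algebraic multiplicity is 2.

rank(A + 3I) = 3, so the eigenspace has dimension 4 - 3 = 1: the geometric multiplicity is 1.

Since 1 < 2, A is not diagonalizable.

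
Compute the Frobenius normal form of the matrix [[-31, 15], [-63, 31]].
R = [[0, 16], [1, 0]]

The invariant factors of A (the non-unit diagonal entries of the Smith normal form of xI - A over ℚ[x]) are (x - 4)(x + 4), each dividing the next. The characteristic polynomial is their product, (x - 4)(x + 4).

The rational canonical form is the block-diagonal matrix of companion matrices C(f_i):
R = [[0, 16], [1, 0]].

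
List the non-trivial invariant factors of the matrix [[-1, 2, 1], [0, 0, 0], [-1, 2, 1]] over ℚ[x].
The Jordan structure of A has elementary divisors x^2, x. Arranging the block sizes at each eigenvalue in decreasing order and taking row products gives the invariant factors.

Invariant factors (smallest first, each dividing the next): x, x^2.

Check: the last factor x^2 is the minimal polynomial, and the product x^3 is the characteristic polynomial.

x, x^2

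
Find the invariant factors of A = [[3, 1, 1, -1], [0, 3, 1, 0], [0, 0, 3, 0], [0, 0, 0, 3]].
The Jordan structure of A has elementary divisors (x - 3)^3, (x - 3). Arranging the block sizes at each eigenvalue in decreasing order and taking row products gives the invariant factors.

Invariant factors (smallest first, each dividing the next): x - 3, (x - 3)^3.

Check: the last factor (x - 3)^3 is the minimal polynomial, and the product (x - 3)^4 is the characteristic polynomial.

x - 3, (x - 3)^3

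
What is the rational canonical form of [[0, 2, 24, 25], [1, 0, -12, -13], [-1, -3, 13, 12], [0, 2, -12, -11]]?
R = [[0, 0, 0, -36], [1, 0, 0, 12], [0, 1, 0, -13], [0, 0, 1, 2]]

The invariant factors of A (the non-unit diagonal entries of the Smith normal form of xI - A over ℚ[x]) are (x^2 - x + 6)^2, each dividing the next. The characteristic polynomial is their product, (x^2 - x + 6)^2.

The rational canonical form is the block-diagonal matrix of companion matrices C(f_i):
R = [[0, 0, 0, -36], [1, 0, 0, 12], [0, 1, 0, -13], [0, 0, 1, 2]].

Note the characteristic polynomial does not split into linear factors over ℚ, so A has no Jordan form over ℚ; the rational canonical form exists over any field.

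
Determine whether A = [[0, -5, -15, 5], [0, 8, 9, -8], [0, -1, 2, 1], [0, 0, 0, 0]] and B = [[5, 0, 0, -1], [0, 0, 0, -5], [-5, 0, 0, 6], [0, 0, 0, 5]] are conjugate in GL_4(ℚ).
Yes.

Two matrices over a field are similar if and only if they have the same invariant factors.

Both A and B have characteristic polynomial x^2(x - 5)^2 and minimal polynomial x(x - 5)^2. Computing further, both have invariant factors x, x(x - 5)^2. Hence A and B are similar.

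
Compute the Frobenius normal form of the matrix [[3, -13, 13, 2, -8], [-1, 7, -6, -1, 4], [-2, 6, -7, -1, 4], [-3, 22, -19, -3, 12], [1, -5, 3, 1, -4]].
R = [[0, 0, 0, 0, 0], [1, 0, 0, 0, 0], [0, 1, 0, 0, 0], [0, 0, 1, 0, -4], [0, 0, 0, 1, -4]]

The invariant factors of A (the non-unit diagonal entries of the Smith normal form of xI - A over ℚ[x]) are x^3(x + 2)^2, each dividing the next. The characteristic polynomial is their product, x^3(x + 2)^2.

The rational canonical form is the block-diagonal matrix of companion matrices C(f_i):
R = [[0, 0, 0, 0, 0], [1, 0, 0, 0, 0], [0, 1, 0, 0, 0], [0, 0, 1, 0, -4], [0, 0, 0, 1, -4]].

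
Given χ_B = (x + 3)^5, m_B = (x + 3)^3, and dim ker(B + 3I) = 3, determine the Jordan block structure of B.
Jordan blocks: (-3, 3), (-3, 1), (-3, 1)

λ = -3: algebraic multiplicity 5 (exponent in χ_B), largest block size 3 (exponent in m_B), 3 blocks (geometric multiplicity). These force block sizes [3, 1, 1].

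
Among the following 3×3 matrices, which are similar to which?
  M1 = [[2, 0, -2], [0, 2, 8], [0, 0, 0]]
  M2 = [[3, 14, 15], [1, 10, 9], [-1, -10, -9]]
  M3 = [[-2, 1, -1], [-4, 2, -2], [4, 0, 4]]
2 classes: {M1}, {M2, M3}

Characteristic polynomials: χ_{M1} = x(x - 2)^2, χ_{M2} = x(x - 2)^2, χ_{M3} = x(x - 2)^2.

{M1}: invariant factors x - 2, x(x - 2).

{M2, M3}: invariant factors x(x - 2)^2.

Matrices are similar if and only if their invariant-factor lists agree; the partition into similarity classes is {M1}, {M2, M3}.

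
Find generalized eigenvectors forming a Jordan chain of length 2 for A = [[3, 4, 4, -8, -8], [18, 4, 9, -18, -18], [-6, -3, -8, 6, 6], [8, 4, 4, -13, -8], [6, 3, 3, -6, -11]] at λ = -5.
We seek v_1 ∈ ker((A + 5I)^2) \ ker(A + 5I), then set v_{i+1} = (A + 5I) v_i.

One such chain is v_1 = [[1, 1, 0, 1, 0]]^T, v_2 = [[4, 9, -3, 4, 3]]^T. Check: (A + 5I) v_2 = [[0, 0, 0, 0, 0]]^T = 0.

v_1 = [[1, 1, 0, 1, 0]]^T, v_2 = [[4, 9, -3, 4, 3]]^T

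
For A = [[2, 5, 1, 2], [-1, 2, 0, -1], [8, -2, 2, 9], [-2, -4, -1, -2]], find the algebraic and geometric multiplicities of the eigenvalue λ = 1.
The characteristic polynomial is (x - 1)^4, so the factor x - 1 appears with exponent 4: the algebraic multiplicity is 4.

rank(A - I) = 2, so the eigenspace has dimension 4 - 2 = 2: the geometric multiplicity is 2.

Since 2 < 4, A is not diagonalizable.

algebraic multiplicity 4, geometric multiplicity 2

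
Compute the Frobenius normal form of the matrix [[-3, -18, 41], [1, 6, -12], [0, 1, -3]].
R = [[0, 0, 5], [1, 0, -3], [0, 1, 0]]

The invariant factors of A (the non-unit diagonal entries of the Smith normal form of xI - A over ℚ[x]) are x^3 + 3x - 5, each dividing the next. The characteristic polynomial is their product, x^3 + 3x - 5.

The rational canonical form is the block-diagonal matrix of companion matrices C(f_i):
R = [[0, 0, 5], [1, 0, -3], [0, 1, 0]].

Note the characteristic polynomial does not split into linear factors over ℚ, so A has no Jordan form over ℚ; the rational canonical form exists over any field.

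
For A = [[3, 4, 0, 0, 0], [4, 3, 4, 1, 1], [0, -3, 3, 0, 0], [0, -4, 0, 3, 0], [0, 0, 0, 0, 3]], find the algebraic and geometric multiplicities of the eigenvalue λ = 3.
algebraic multiplicity 5, geometric multiplicity 3

The characteristic polynomial is (x - 3)^5, so the factor x - 3 appears with exponent 5: the algebraic multiplicity is 5.

rank(A - 3I) = 2, so the eigenspace has dimension 5 - 2 = 3: the geometric multiplicity is 3.

Since 3 < 5, A is not diagonalizable.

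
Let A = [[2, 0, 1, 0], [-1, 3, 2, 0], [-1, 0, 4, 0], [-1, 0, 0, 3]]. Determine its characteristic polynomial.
χ_A(x) = (x - 3)^4

xI - A = [[x - 2, 0, -1, 0], [1, x - 3, -2, 0], [1, 0, x - 4, 0], [1, 0, 0, x - 3]].

Expanding det(xI - A) along the first row:
det(xI - A) = + (x - 2)·det([[x - 3, -2, 0], [0, x - 4, 0], [0, 0, x - 3]]) - (0)·det([[1, -2, 0], [1, x - 4, 0], [1, 0, x - 3]]) + (-1)·det([[1, x - 3, 0], [1, 0, 0], [1, 0, x - 3]]) - (0)·det([[1, x - 3, -2], [1, 0, x - 4], [1, 0, 0]]).

Evaluating gives χ_A(x) = x^4 - 12x^3 + 54x^2 - 108x + 81 = (x - 3)^4.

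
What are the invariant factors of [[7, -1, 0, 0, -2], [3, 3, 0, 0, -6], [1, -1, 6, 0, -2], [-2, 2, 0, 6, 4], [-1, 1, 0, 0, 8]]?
x - 6, x - 6, x - 6, (x - 6)^2

The Jordan structure of A has elementary divisors (x - 6)^2, (x - 6), (x - 6), (x - 6). Arranging the block sizes at each eigenvalue in decreasing order and taking row products gives the invariant factors.

Invariant factors (smallest first, each dividing the next): x - 6, x - 6, x - 6, (x - 6)^2.

Check: the last factor (x - 6)^2 is the minimal polynomial, and the product (x - 6)^5 is the characteristic polynomial.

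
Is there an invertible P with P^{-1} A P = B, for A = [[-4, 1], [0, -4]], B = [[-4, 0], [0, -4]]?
No.

Both have characteristic polynomial (x + 4)^2, but the minimal polynomial of A is (x + 4)^2 while the minimal polynomial of B is x + 4. The minimal polynomial is a similarity invariant, so A and B are not similar.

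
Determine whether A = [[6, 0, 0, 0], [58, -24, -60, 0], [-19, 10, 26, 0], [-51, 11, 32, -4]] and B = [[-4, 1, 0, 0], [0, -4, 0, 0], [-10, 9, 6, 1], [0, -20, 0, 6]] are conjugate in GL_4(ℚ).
Yes.

Two matrices over a field are similar if and only if they have the same invariant factors.

Both A and B have characteristic polynomial (x - 6)^2(x + 4)^2 and minimal polynomial (x - 6)^2(x + 4)^2. Computing further, both have invariant factors (x - 6)^2(x + 4)^2. Hence A and B are similar.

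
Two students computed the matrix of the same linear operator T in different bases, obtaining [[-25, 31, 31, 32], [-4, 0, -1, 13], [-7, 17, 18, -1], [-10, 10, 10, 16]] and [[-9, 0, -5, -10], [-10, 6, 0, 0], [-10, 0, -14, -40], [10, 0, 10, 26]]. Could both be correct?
Both have characteristic polynomial (x - 6)^2(x - 1)(x + 4), but the minimal polynomial of A is (x - 6)^2(x - 1)(x + 4) while the minimal polynomial of B is (x - 6)(x - 1)(x + 4). The minimal polynomial is a similarity invariant, so A and B are not similar.

No.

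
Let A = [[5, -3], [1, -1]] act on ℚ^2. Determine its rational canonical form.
R = [[0, 2], [1, 4]]

The invariant factors of A (the non-unit diagonal entries of the Smith normal form of xI - A over ℚ[x]) are x^2 - 4x - 2, each dividing the next. The characteristic polynomial is their product, x^2 - 4x - 2.

The rational canonical form is the block-diagonal matrix of companion matrices C(f_i):
R = [[0, 2], [1, 4]].

Note the characteristic polynomial does not split into linear factors over ℚ, so A has no Jordan form over ℚ; the rational canonical form exists over any field.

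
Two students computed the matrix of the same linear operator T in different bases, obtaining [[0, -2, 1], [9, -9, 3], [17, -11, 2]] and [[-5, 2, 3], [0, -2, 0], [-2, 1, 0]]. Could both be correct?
Yes.

Two matrices over a field are similar if and only if they have the same invariant factors.

Both A and B have characteristic polynomial (x + 2)^2(x + 3) and minimal polynomial (x + 2)^2(x + 3). Computing further, both have invariant factors (x + 2)^2(x + 3). Hence A and B are similar.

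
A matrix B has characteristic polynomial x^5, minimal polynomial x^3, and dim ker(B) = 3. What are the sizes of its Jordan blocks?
Jordan blocks: (0, 3), (0, 1), (0, 1)

λ = 0: algebraic multiplicity 5 (exponent in χ_B), largest block size 3 (exponent in m_B), 3 blocks (geometric multiplicity). These force block sizes [3, 1, 1].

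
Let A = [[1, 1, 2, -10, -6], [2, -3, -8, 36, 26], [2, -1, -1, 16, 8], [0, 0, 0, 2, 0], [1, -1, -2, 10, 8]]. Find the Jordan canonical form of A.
The characteristic polynomial is det(xI - A) = (x - 2)^2(x - 1)^3, so the eigenvalues are 1 (algebraic multiplicity 3), 2 (algebraic multiplicity 2).

For λ = 1: rank(A - I) = 3, rank((A - I)^2) = 2. The eigenspace has dimension 5 - 3 = 2, so there are 2 Jordan blocks; the rank sequence gives block sizes [2, 1].

For λ = 2: rank(A - 2I) = 3. The eigenspace has dimension 5 - 3 = 2, so there are 2 Jordan blocks; the rank sequence gives block sizes [1, 1].

Assembling the blocks gives the Jordan form J above.

J = [[1, 1, 0, 0, 0], [0, 1, 0, 0, 0], [0, 0, 1, 0, 0], [0, 0, 0, 2, 0], [0, 0, 0, 0, 2]]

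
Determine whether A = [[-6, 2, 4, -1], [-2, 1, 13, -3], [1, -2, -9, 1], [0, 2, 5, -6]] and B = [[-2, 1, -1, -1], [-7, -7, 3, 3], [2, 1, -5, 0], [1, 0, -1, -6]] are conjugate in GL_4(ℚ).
Yes.

Two matrices over a field are similar if and only if they have the same invariant factors.

Both A and B have characteristic polynomial (x + 5)^4 and minimal polynomial (x + 5)^3. Computing further, both have invariant factors x + 5, (x + 5)^3. Hence A and B are similar.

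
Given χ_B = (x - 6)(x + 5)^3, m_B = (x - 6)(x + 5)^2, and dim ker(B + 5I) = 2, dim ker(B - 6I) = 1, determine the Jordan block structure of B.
Jordan blocks: (-5, 2), (-5, 1), (6, 1)

λ = -5: algebraic multiplicity 3 (exponent in χ_B), largest block size 2 (exponent in m_B), 2 blocks (geometric multiplicity). These force block sizes [2, 1].
λ = 6: algebraic multiplicity 1 (exponent in χ_B), largest block size 1 (exponent in m_B), 1 block (geometric multiplicity). This forces block sizes [1].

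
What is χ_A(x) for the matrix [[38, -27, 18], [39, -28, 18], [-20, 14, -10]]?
xI - A = [[x - 38, 27, -18], [-39, x + 28, -18], [20, -14, x + 10]].

Expanding det(xI - A) along the first row:
det(xI - A) = + (x - 38)·det([[x + 28, -18], [-14, x + 10]]) - (27)·det([[-39, -18], [20, x + 10]]) + (-18)·det([[-39, x + 28], [20, -14]]).

Evaluating gives χ_A(x) = x^3 - 3x - 2 = (x - 2)(x + 1)^2.

χ_A(x) = (x - 2)(x + 1)^2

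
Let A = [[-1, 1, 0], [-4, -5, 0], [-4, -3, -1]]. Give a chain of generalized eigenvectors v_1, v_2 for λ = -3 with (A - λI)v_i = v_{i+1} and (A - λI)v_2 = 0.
v_1 = [[0, 1, 1]]^T, v_2 = [[1, -2, -1]]^T

We seek v_1 ∈ ker((A + 3I)^2) \ ker(A + 3I), then set v_{i+1} = (A + 3I) v_i.

One such chain is v_1 = [[0, 1, 1]]^T, v_2 = [[1, -2, -1]]^T. Check: (A + 3I) v_2 = [[0, 0, 0]]^T = 0.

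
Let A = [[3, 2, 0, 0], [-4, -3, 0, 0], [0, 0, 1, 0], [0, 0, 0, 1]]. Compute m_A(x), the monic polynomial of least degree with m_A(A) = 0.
m_A(x) = (x - 1)(x + 1)

The characteristic polynomial factors as (x - 1)^3(x + 1). The minimal polynomial is ∏(x - λ)^{k_λ} where k_λ is the size of the largest Jordan block at λ.

For λ = -1: rank(A + I) = 3, and the largest Jordan block has size 1 (the smallest k with rank((A + I)^k) = rank((A + I)^(k+1))).
For λ = 1: rank(A - I) = 1, and the largest Jordan block has size 1 (the smallest k with rank((A - I)^k) = rank((A - I)^(k+1))).

So m_A(x) = (x - 1)(x + 1).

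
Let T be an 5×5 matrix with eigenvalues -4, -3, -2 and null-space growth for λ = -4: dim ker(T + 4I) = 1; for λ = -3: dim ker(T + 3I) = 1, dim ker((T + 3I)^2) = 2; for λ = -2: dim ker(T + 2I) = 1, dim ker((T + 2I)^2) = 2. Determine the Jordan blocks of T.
Jordan blocks: (-4, 1), (-3, 2), (-2, 2)

λ = -4: successive nullity increments [1] count blocks of size ≥ k; block sizes are [1].
λ = -3: successive nullity increments [1, 1] count blocks of size ≥ k; block sizes are [2].
λ = -2: successive nullity increments [1, 1] count blocks of size ≥ k; block sizes are [2].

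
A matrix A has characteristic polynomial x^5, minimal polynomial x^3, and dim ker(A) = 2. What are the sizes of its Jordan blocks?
λ = 0: algebraic multiplicity 5 (exponent in χ_A), largest block size 3 (exponent in m_A), 2 blocks (geometric multiplicity). These force block sizes [3, 2].

Jordan blocks: (0, 3), (0, 2)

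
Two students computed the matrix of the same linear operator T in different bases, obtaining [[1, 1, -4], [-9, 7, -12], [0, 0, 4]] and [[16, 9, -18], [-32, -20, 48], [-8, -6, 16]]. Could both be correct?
Two matrices over a field are similar if and only if they have the same invariant factors.

Both A and B have characteristic polynomial (x - 4)^3 and minimal polynomial (x - 4)^2. Computing further, both have invariant factors x - 4, (x - 4)^2. Hence A and B are similar.

Yes.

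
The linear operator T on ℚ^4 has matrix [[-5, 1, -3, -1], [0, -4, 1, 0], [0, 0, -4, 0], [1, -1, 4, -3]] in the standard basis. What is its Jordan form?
J = [[-4, 1, 0, 0], [0, -4, 0, 0], [0, 0, -4, 1], [0, 0, 0, -4]]

The characteristic polynomial is det(xI - A) = (x + 4)^4, so the eigenvalues are -4 (algebraic multiplicity 4).

For λ = -4: rank(A + 4I) = 2, rank((A + 4I)^2) = 0. The eigenspace has dimension 4 - 2 = 2, so there are 2 Jordan blocks; the rank sequence gives block sizes [2, 2].

Assembling the blocks gives the Jordan form J above.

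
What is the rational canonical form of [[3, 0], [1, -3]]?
R = [[0, 9], [1, 0]]

The invariant factors of A (the non-unit diagonal entries of the Smith normal form of xI - A over ℚ[x]) are (x - 3)(x + 3), each dividing the next. The characteristic polynomial is their product, (x - 3)(x + 3).

The rational canonical form is the block-diagonal matrix of companion matrices C(f_i):
R = [[0, 9], [1, 0]].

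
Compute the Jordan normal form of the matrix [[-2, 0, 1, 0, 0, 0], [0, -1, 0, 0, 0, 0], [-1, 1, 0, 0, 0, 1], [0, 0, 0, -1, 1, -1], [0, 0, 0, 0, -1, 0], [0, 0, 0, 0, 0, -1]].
The characteristic polynomial is det(xI - A) = (x + 1)^6, so the eigenvalues are -1 (algebraic multiplicity 6).

For λ = -1: rank(A + I) = 3, rank((A + I)^2) = 1, rank((A + I)^3) = 0. The eigenspace has dimension 6 - 3 = 3, so there are 3 Jordan blocks; the rank sequence gives block sizes [3, 2, 1].

Assembling the blocks gives the Jordan form J above.

J = [[-1, 1, 0, 0, 0, 0], [0, -1, 1, 0, 0, 0], [0, 0, -1, 0, 0, 0], [0, 0, 0, -1, 1, 0], [0, 0, 0, 0, -1, 0], [0, 0, 0, 0, 0, -1]]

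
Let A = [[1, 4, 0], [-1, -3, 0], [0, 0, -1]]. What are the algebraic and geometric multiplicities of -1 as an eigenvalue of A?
algebraic multiplicity 3, geometric multiplicity 2

The characteristic polynomial is (x + 1)^3, so the factor x + 1 appears with exponent 3: the algebraic multiplicity is 3.

rank(A + I) = 1, so the eigenspace has dimension 3 - 1 = 2: the geometric multiplicity is 2.

Since 2 < 3, A is not diagonalizable.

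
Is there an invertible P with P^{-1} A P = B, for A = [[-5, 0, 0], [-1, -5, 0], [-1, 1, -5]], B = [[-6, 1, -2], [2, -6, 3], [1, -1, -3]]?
Yes.

Two matrices over a field are similar if and only if they have the same invariant factors.

Both A and B have characteristic polynomial (x + 5)^3 and minimal polynomial (x + 5)^3. Computing further, both have invariant factors (x + 5)^3. Hence A and B are similar.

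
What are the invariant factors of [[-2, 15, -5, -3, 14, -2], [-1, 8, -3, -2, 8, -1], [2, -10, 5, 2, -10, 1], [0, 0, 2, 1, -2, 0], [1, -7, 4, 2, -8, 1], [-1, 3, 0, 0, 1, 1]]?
(x - 1)^2, x(x - 1)^3

The Jordan structure of A has elementary divisors x, (x - 1)^3, (x - 1)^2. Arranging the block sizes at each eigenvalue in decreasing order and taking row products gives the invariant factors.

Invariant factors (smallest first, each dividing the next): (x - 1)^2, x(x - 1)^3.

Check: the last factor x(x - 1)^3 is the minimal polynomial, and the product x(x - 1)^5 is the characteristic polynomial.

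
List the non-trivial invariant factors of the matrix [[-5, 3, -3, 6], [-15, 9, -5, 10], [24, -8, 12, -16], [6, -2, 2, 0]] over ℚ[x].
The Jordan structure of A has elementary divisors (x - 4)^2, (x - 4), (x - 4). Arranging the block sizes at each eigenvalue in decreasing order and taking row products gives the invariant factors.

Invariant factors (smallest first, each dividing the next): x - 4, x - 4, (x - 4)^2.

Check: the last factor (x - 4)^2 is the minimal polynomial, and the product (x - 4)^4 is the characteristic polynomial.

x - 4, x - 4, (x - 4)^2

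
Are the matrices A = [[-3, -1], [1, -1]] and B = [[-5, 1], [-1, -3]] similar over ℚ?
No.

trace(A) = -4 but trace(B) = -8. The trace is a similarity invariant, so A and B are not similar.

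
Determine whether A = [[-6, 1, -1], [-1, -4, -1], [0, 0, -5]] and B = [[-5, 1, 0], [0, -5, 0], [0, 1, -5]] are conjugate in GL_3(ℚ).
Two matrices over a field are similar if and only if they have the same invariant factors.

Both A and B have characteristic polynomial (x + 5)^3 and minimal polynomial (x + 5)^2. Computing further, both have invariant factors x + 5, (x + 5)^2. Hence A and B are similar.

Yes.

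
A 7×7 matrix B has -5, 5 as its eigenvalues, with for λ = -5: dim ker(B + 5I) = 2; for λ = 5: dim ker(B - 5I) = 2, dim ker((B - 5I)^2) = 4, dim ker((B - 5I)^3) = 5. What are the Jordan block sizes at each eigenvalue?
Jordan blocks: (-5, 1), (-5, 1), (5, 3), (5, 2)

λ = -5: successive nullity increments [2] count blocks of size ≥ k; block sizes are [1, 1].
λ = 5: successive nullity increments [2, 2, 1] count blocks of size ≥ k; block sizes are [3, 2].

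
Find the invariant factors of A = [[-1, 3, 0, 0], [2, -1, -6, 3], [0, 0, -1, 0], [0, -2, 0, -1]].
The Jordan structure of A has elementary divisors (x + 1)^3, (x + 1). Arranging the block sizes at each eigenvalue in decreasing order and taking row products gives the invariant factors.

Invariant factors (smallest first, each dividing the next): x + 1, (x + 1)^3.

Check: the last factor (x + 1)^3 is the minimal polynomial, and the product (x + 1)^4 is the characteristic polynomial.

x + 1, (x + 1)^3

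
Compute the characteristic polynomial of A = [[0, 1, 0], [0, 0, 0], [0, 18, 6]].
χ_A(x) = x^2(x - 6)

xI - A = [[x, -1, 0], [0, x, 0], [0, -18, x - 6]].

Expanding det(xI - A) along the first row:
det(xI - A) = + (x)·det([[x, 0], [-18, x - 6]]) - (-1)·det([[0, 0], [0, x - 6]]) + (0)·det([[0, x], [0, -18]]).

Evaluating gives χ_A(x) = x^3 - 6x^2 = x^2(x - 6).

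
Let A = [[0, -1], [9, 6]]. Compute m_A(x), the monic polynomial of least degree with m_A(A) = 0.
m_A(x) = (x - 3)^2

The characteristic polynomial factors as (x - 3)^2. The minimal polynomial is ∏(x - λ)^{k_λ} where k_λ is the size of the largest Jordan block at λ.

For λ = 3: rank(A - 3I) = 1, and the largest Jordan block has size 2 (the smallest k with rank((A - 3I)^k) = rank((A - 3I)^(k+1))).

So m_A(x) = (x - 3)^2.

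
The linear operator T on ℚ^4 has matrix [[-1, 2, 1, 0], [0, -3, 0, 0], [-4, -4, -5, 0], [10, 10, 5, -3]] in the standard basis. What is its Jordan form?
The characteristic polynomial is det(xI - A) = (x + 3)^4, so the eigenvalues are -3 (algebraic multiplicity 4).

For λ = -3: rank(A + 3I) = 1, rank((A + 3I)^2) = 0. The eigenspace has dimension 4 - 1 = 3, so there are 3 Jordan blocks; the rank sequence gives block sizes [2, 1, 1].

Assembling the blocks gives the Jordan form J above.

J = [[-3, 1, 0, 0], [0, -3, 0, 0], [0, 0, -3, 0], [0, 0, 0, -3]]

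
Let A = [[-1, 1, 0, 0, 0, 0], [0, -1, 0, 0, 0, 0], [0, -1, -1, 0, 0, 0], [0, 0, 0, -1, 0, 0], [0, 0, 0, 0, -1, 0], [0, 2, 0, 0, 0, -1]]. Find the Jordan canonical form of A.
The characteristic polynomial is det(xI - A) = (x + 1)^6, so the eigenvalues are -1 (algebraic multiplicity 6).

For λ = -1: rank(A + I) = 1, rank((A + I)^2) = 0. The eigenspace has dimension 6 - 1 = 5, so there are 5 Jordan blocks; the rank sequence gives block sizes [2, 1, 1, 1, 1].

Assembling the blocks gives the Jordan form J above.

J = [[-1, 1, 0, 0, 0, 0], [0, -1, 0, 0, 0, 0], [0, 0, -1, 0, 0, 0], [0, 0, 0, -1, 0, 0], [0, 0, 0, 0, -1, 0], [0, 0, 0, 0, 0, -1]]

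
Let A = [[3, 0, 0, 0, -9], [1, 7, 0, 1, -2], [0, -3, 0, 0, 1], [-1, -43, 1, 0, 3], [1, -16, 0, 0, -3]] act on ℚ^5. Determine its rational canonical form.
The invariant factors of A (the non-unit diagonal entries of the Smith normal form of xI - A over ℚ[x]) are (x - 4)(x - 3)(x^3 - x - 4), each dividing the next. The characteristic polynomial is their product, (x - 4)(x - 3)(x^3 - x - 4).

The rational canonical form is the block-diagonal matrix of companion matrices C(f_i):
R = [[0, 0, 0, 0, 48], [1, 0, 0, 0, -16], [0, 1, 0, 0, -3], [0, 0, 1, 0, -11], [0, 0, 0, 1, 7]].

Note the characteristic polynomial does not split into linear factors over ℚ, so A has no Jordan form over ℚ; the rational canonical form exists over any field.

R = [[0, 0, 0, 0, 48], [1, 0, 0, 0, -16], [0, 1, 0, 0, -3], [0, 0, 1, 0, -11], [0, 0, 0, 1, 7]]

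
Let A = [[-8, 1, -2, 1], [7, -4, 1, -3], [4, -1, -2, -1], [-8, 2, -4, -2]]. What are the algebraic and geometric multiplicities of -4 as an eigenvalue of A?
algebraic multiplicity 4, geometric multiplicity 2

The characteristic polynomial is (x + 4)^4, so the factor x + 4 appears with exponent 4: the algebraic multiplicity is 4.

rank(A + 4I) = 2, so the eigenspace has dimension 4 - 2 = 2: the geometric multiplicity is 2.

Since 2 < 4, A is not diagonalizable.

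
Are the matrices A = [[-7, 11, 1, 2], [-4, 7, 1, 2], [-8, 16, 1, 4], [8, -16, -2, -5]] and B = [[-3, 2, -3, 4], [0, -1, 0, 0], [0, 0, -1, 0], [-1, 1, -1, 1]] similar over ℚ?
Yes.

Two matrices over a field are similar if and only if they have the same invariant factors.

Both A and B have characteristic polynomial (x + 1)^4 and minimal polynomial (x + 1)^3. Computing further, both have invariant factors x + 1, (x + 1)^3. Hence A and B are similar.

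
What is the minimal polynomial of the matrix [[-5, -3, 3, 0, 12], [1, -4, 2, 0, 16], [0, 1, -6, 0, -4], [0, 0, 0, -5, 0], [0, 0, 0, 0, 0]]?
The characteristic polynomial factors as x(x + 5)^4. The minimal polynomial is ∏(x - λ)^{k_λ} where k_λ is the size of the largest Jordan block at λ.

For λ = -5: rank(A + 5I) = 3, and the largest Jordan block has size 3 (the smallest k with rank((A + 5I)^k) = rank((A + 5I)^(k+1))).
For λ = 0: rank(A) = 4, and the largest Jordan block has size 1 (the smallest k with rank(A^k) = rank(A^(k+1))).

So m_A(x) = x(x + 5)^3.

m_A(x) = x(x + 5)^3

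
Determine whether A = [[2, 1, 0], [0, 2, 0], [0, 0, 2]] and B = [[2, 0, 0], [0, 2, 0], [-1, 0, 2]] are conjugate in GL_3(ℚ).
Yes.

Two matrices over a field are similar if and only if they have the same invariant factors.

Both A and B have characteristic polynomial (x - 2)^3 and minimal polynomial (x - 2)^2. Computing further, both have invariant factors x - 2, (x - 2)^2. Hence A and B are similar.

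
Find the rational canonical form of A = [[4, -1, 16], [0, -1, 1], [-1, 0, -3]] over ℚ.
R = [[0, 0, -3], [1, 0, -3], [0, 1, 0]]

The invariant factors of A (the non-unit diagonal entries of the Smith normal form of xI - A over ℚ[x]) are x^3 + 3x + 3, each dividing the next. The characteristic polynomial is their product, x^3 + 3x + 3.

The rational canonical form is the block-diagonal matrix of companion matrices C(f_i):
R = [[0, 0, -3], [1, 0, -3], [0, 1, 0]].

Note the characteristic polynomial does not split into linear factors over ℚ, so A has no Jordan form over ℚ; the rational canonical form exists over any field.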